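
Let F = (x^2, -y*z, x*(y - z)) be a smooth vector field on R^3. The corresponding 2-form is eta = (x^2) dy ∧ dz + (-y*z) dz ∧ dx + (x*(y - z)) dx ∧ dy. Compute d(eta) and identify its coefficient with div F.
d(eta) = (x - z) dx ∧ dy ∧ dz; div F = x - z

For a 2-form in R^3 of the form above, applying d gives a 3-form with coefficient ∂P/∂x + ∂Q/∂y + ∂R/∂z:
  ∂P/∂x = 2*x
  ∂Q/∂y = -z
  ∂R/∂z = -x
Sum = x - z, which is exactly div F.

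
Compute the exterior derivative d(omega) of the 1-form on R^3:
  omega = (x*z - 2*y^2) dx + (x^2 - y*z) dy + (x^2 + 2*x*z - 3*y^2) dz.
d(omega) = (2*x + 4*y) dx ∧ dy + (x + 2*z) dx ∧ dz + (-5*y) dy ∧ dz

For a 1-form omega = sum_i f_i dx_i, the exterior derivative is
  d(omega) = sum_{i < j} (∂f_j/∂x_i - ∂f_i/∂x_j) dx_i ∧ dx_j.
  coefficient of dx ∧ dy: ∂f_2/∂x - ∂f_1/∂y = ∂(x^2 - y*z)/∂x - ∂(x*z - 2*y^2)/∂y = 2*x + 4*y
  coefficient of dx ∧ dz: ∂f_3/∂x - ∂f_1/∂z = ∂(x^2 + 2*x*z - 3*y^2)/∂x - ∂(x*z - 2*y^2)/∂z = x + 2*z
  coefficient of dy ∧ dz: ∂f_3/∂y - ∂f_2/∂z = ∂(x^2 + 2*x*z - 3*y^2)/∂y - ∂(x^2 - y*z)/∂z = -5*y
Assembling: d(omega) = (2*x + 4*y) dx ∧ dy + (x + 2*z) dx ∧ dz + (-5*y) dy ∧ dz.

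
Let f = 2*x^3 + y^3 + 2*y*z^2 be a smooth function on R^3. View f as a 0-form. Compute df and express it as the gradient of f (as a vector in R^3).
df = (6*x^2) dx + (3*y^2 + 2*z^2) dy + (4*y*z) dz; grad f = (6*x^2, 3*y^2 + 2*z^2, 4*y*z)

For a 0-form f, d f = (∂f/∂x) dx + (∂f/∂y) dy + (∂f/∂z) dz. The components of the vector representation are exactly the entries of grad f in Cartesian coordinates:
  ∂f/∂x = 6*x^2
  ∂f/∂y = 3*y^2 + 2*z^2
  ∂f/∂z = 4*y*z.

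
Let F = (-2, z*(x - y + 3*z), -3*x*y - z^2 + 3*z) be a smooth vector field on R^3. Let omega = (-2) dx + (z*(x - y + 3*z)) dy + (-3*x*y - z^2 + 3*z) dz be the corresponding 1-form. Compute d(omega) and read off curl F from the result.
d(omega) = (-4*x + y - 6*z) dy ∧ dz + (3*y) dz ∧ dx + (z) dx ∧ dy; curl F = (-4*x + y - 6*z, 3*y, z)

d omega = sum_{i<j} (∂f_j/∂x_i - ∂f_i/∂x_j) dx_i ∧ dx_j. Under the identification (dy ∧ dz, dz ∧ dx, dx ∧ dy) ↔ (e_x, e_y, e_z), the coefficients are exactly the components of curl F. Compute:
  ∂R/∂y - ∂Q/∂z = (-3*x) - (x - y + 6*z) = -4*x + y - 6*z
  ∂P/∂z - ∂R/∂x = (0) - (-3*y) = 3*y
  ∂Q/∂x - ∂P/∂y = (z) - (0) = z.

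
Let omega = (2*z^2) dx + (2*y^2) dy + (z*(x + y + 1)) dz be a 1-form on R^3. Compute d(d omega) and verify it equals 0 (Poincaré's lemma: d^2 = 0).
d(d omega) = 0

Step 1: d omega = sum_{i<j} (∂f_j/∂x_i - ∂f_i/∂x_j) dx_i ∧ dx_j:
  coeff of dx ∧ dy: 0
  coeff of dx ∧ dz: -3*z
  coeff of dy ∧ dz: z
Step 2: Apply d again to each 2-form coefficient. The only possible 3-form in R^3 is dx ∧ dy ∧ dz, with coefficient
  ∂(coeff of dy∧dz)/∂x - ∂(coeff of dx∧dz)/∂y + ∂(coeff of dx∧dy)/∂z
  = ∂/∂x (z) - ∂/∂y (-3*z) + ∂/∂z (0).
Each of these terms simplifies to sums of mixed partials that cancel in pairs. The result is 0 (by equality of mixed partials for smooth functions — Schwarz / Clairaut).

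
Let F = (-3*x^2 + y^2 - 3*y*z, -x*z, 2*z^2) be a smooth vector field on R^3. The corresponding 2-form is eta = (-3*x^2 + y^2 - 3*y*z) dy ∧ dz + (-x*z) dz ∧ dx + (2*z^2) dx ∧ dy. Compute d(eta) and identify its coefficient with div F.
d(eta) = (-6*x + 4*z) dx ∧ dy ∧ dz; div F = -6*x + 4*z

For a 2-form in R^3 of the form above, applying d gives a 3-form with coefficient ∂P/∂x + ∂Q/∂y + ∂R/∂z:
  ∂P/∂x = -6*x
  ∂Q/∂y = 0
  ∂R/∂z = 4*z
Sum = -6*x + 4*z, which is exactly div F.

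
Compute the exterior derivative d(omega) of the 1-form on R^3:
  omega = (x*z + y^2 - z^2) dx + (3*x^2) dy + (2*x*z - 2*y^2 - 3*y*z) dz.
d(omega) = (6*x - 2*y) dx ∧ dy + (-x + 4*z) dx ∧ dz + (-4*y - 3*z) dy ∧ dz

For a 1-form omega = sum_i f_i dx_i, the exterior derivative is
  d(omega) = sum_{i < j} (∂f_j/∂x_i - ∂f_i/∂x_j) dx_i ∧ dx_j.
  coefficient of dx ∧ dy: ∂f_2/∂x - ∂f_1/∂y = ∂(3*x^2)/∂x - ∂(x*z + y^2 - z^2)/∂y = 6*x - 2*y
  coefficient of dx ∧ dz: ∂f_3/∂x - ∂f_1/∂z = ∂(2*x*z - 2*y^2 - 3*y*z)/∂x - ∂(x*z + y^2 - z^2)/∂z = -x + 4*z
  coefficient of dy ∧ dz: ∂f_3/∂y - ∂f_2/∂z = ∂(2*x*z - 2*y^2 - 3*y*z)/∂y - ∂(3*x^2)/∂z = -4*y - 3*z
Assembling: d(omega) = (6*x - 2*y) dx ∧ dy + (-x + 4*z) dx ∧ dz + (-4*y - 3*z) dy ∧ dz.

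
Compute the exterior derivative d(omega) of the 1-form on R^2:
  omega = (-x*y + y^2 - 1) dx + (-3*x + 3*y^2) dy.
d(omega) = (x - 2*y - 3) dx ∧ dy

For a 1-form omega = sum_i f_i dx_i, the exterior derivative is
  d(omega) = sum_{i < j} (∂f_j/∂x_i - ∂f_i/∂x_j) dx_i ∧ dx_j.
  coefficient of dx ∧ dy: ∂f_2/∂x - ∂f_1/∂y = ∂(-3*x + 3*y^2)/∂x - ∂(-x*y + y^2 - 1)/∂y = x - 2*y - 3
Assembling: d(omega) = (x - 2*y - 3) dx ∧ dy.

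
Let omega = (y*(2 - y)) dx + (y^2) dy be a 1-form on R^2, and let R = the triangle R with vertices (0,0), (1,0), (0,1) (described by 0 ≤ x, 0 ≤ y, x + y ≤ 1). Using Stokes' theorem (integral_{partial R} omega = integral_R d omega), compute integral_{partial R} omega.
integral_(partial R) omega = -2/3

Stokes: integral_partial_R omega = integral_R d omega with d omega = (∂Q/∂x - ∂P/∂y) dx ∧ dy.
  ∂Q/∂x = 0
  ∂P/∂y = 2 - 2*y
  integrand = ∂Q/∂x - ∂P/∂y = 2*y - 2.
Integrating over R: integral_0^1 integral_0^{1-x} (2*y - 2) dy dx = -2/3.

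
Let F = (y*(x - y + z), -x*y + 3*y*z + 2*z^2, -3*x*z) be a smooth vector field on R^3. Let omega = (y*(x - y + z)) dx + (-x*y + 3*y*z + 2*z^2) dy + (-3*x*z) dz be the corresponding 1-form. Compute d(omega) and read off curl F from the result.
d(omega) = (-3*y - 4*z) dy ∧ dz + (y + 3*z) dz ∧ dx + (-x + y - z) dx ∧ dy; curl F = (-3*y - 4*z, y + 3*z, -x + y - z)

d omega = sum_{i<j} (∂f_j/∂x_i - ∂f_i/∂x_j) dx_i ∧ dx_j. Under the identification (dy ∧ dz, dz ∧ dx, dx ∧ dy) ↔ (e_x, e_y, e_z), the coefficients are exactly the components of curl F. Compute:
  ∂R/∂y - ∂Q/∂z = (0) - (3*y + 4*z) = -3*y - 4*z
  ∂P/∂z - ∂R/∂x = (y) - (-3*z) = y + 3*z
  ∂Q/∂x - ∂P/∂y = (-y) - (x - 2*y + z) = -x + y - z.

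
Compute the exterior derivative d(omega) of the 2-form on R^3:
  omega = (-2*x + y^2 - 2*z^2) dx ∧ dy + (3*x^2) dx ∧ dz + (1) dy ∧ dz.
d(omega) = (-4*z) dx ∧ dy ∧ dz

For a 2-form omega = sum_{i<j} g_{ij} dx_i ∧ dx_j, the exterior derivative is
  d(omega) = sum_{i<j} d(g_{ij}) ∧ dx_i ∧ dx_j = sum_{i<j, k} (∂g_{ij}/∂x_k) dx_k ∧ dx_i ∧ dx_j.
Expand each term, using dx_k ∧ dx_i ∧ dx_j = sgn(permutation) dx_{(a)} ∧ dx_{(b)} ∧ dx_{(c)} with (a < b < c) sorted:
  d(-2*x + y^2 - 2*z^2) includes (∂/∂z)(-2*x + y^2 - 2*z^2) dz = (-4*z) dz, which multiplied by dx ∧ dy gives (-4*z) dx ∧ dy ∧ dz
Collecting like 3-forms: d(omega) = (-4*z) dx ∧ dy ∧ dz.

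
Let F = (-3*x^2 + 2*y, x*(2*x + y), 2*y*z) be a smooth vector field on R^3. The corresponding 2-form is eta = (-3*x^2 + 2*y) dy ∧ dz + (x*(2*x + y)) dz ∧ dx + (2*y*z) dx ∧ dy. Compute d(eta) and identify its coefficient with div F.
d(eta) = (-5*x + 2*y) dx ∧ dy ∧ dz; div F = -5*x + 2*y

For a 2-form in R^3 of the form above, applying d gives a 3-form with coefficient ∂P/∂x + ∂Q/∂y + ∂R/∂z:
  ∂P/∂x = -6*x
  ∂Q/∂y = x
  ∂R/∂z = 2*y
Sum = -5*x + 2*y, which is exactly div F.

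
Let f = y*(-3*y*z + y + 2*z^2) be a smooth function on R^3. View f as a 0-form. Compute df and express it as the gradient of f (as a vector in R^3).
df = (0) dx + (-6*y*z + 2*y + 2*z^2) dy + (y*(-3*y + 4*z)) dz; grad f = (0, -6*y*z + 2*y + 2*z^2, y*(-3*y + 4*z))

For a 0-form f, d f = (∂f/∂x) dx + (∂f/∂y) dy + (∂f/∂z) dz. The components of the vector representation are exactly the entries of grad f in Cartesian coordinates:
  ∂f/∂x = 0
  ∂f/∂y = -6*y*z + 2*y + 2*z^2
  ∂f/∂z = y*(-3*y + 4*z).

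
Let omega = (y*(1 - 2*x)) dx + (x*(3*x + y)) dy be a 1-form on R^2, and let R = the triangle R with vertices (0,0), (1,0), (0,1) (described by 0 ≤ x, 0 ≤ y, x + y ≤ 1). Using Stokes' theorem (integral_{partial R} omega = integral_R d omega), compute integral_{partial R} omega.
integral_(partial R) omega = 1

Stokes: integral_partial_R omega = integral_R d omega with d omega = (∂Q/∂x - ∂P/∂y) dx ∧ dy.
  ∂Q/∂x = 6*x + y
  ∂P/∂y = 1 - 2*x
  integrand = ∂Q/∂x - ∂P/∂y = 8*x + y - 1.
Integrating over R: integral_0^1 integral_0^{1-x} (8*x + y - 1) dy dx = 1.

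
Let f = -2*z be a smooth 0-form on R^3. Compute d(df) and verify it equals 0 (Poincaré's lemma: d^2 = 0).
d(df) = 0

Step 1: df = sum_i (∂f/∂x_i) dx_i = (0) dx + (0) dy + (-2) dz.
Step 2: Apply d again. Using the 1-form formula, the coefficient of dx ∧ dy in d(df) is ∂^2 f/∂x ∂y - ∂^2 f/∂y ∂x = (0) - (0) = 0 (equality of mixed partials for smooth f).
Similarly for dx ∧ dz and dy ∧ dz — all coefficients vanish. So d(df) = 0.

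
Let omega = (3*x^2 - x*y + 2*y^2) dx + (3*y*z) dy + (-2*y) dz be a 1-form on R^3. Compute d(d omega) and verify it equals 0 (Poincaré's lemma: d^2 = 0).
d(d omega) = 0

Step 1: d omega = sum_{i<j} (∂f_j/∂x_i - ∂f_i/∂x_j) dx_i ∧ dx_j:
  coeff of dx ∧ dy: x - 4*y
  coeff of dx ∧ dz: 0
  coeff of dy ∧ dz: -3*y - 2
Step 2: Apply d again to each 2-form coefficient. The only possible 3-form in R^3 is dx ∧ dy ∧ dz, with coefficient
  ∂(coeff of dy∧dz)/∂x - ∂(coeff of dx∧dz)/∂y + ∂(coeff of dx∧dy)/∂z
  = ∂/∂x (-3*y - 2) - ∂/∂y (0) + ∂/∂z (x - 4*y).
Each of these terms simplifies to sums of mixed partials that cancel in pairs. The result is 0 (by equality of mixed partials for smooth functions — Schwarz / Clairaut).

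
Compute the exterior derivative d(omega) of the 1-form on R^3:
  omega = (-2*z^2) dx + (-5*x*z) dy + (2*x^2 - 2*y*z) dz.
d(omega) = (-5*z) dx ∧ dy + (4*x + 4*z) dx ∧ dz + (5*x - 2*z) dy ∧ dz

For a 1-form omega = sum_i f_i dx_i, the exterior derivative is
  d(omega) = sum_{i < j} (∂f_j/∂x_i - ∂f_i/∂x_j) dx_i ∧ dx_j.
  coefficient of dx ∧ dy: ∂f_2/∂x - ∂f_1/∂y = ∂(-5*x*z)/∂x - ∂(-2*z^2)/∂y = -5*z
  coefficient of dx ∧ dz: ∂f_3/∂x - ∂f_1/∂z = ∂(2*x^2 - 2*y*z)/∂x - ∂(-2*z^2)/∂z = 4*x + 4*z
  coefficient of dy ∧ dz: ∂f_3/∂y - ∂f_2/∂z = ∂(2*x^2 - 2*y*z)/∂y - ∂(-5*x*z)/∂z = 5*x - 2*z
Assembling: d(omega) = (-5*z) dx ∧ dy + (4*x + 4*z) dx ∧ dz + (5*x - 2*z) dy ∧ dz.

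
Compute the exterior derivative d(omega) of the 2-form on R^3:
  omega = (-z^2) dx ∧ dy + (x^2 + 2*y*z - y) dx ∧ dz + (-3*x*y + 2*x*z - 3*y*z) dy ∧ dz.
d(omega) = (-3*y - 2*z + 1) dx ∧ dy ∧ dz

For a 2-form omega = sum_{i<j} g_{ij} dx_i ∧ dx_j, the exterior derivative is
  d(omega) = sum_{i<j} d(g_{ij}) ∧ dx_i ∧ dx_j = sum_{i<j, k} (∂g_{ij}/∂x_k) dx_k ∧ dx_i ∧ dx_j.
Expand each term, using dx_k ∧ dx_i ∧ dx_j = sgn(permutation) dx_{(a)} ∧ dx_{(b)} ∧ dx_{(c)} with (a < b < c) sorted:
  d(-z^2) includes (∂/∂z)(-z^2) dz = (-2*z) dz, which multiplied by dx ∧ dy gives (-2*z) dx ∧ dy ∧ dz
  d(x^2 + 2*y*z - y) includes (∂/∂y)(x^2 + 2*y*z - y) dy = (2*z - 1) dy, which multiplied by dx ∧ dz gives (1 - 2*z) dx ∧ dy ∧ dz
  d(-3*x*y + 2*x*z - 3*y*z) includes (∂/∂x)(-3*x*y + 2*x*z - 3*y*z) dx = (-3*y + 2*z) dx, which multiplied by dy ∧ dz gives (-3*y + 2*z) dx ∧ dy ∧ dz
Collecting like 3-forms: d(omega) = (-3*y - 2*z + 1) dx ∧ dy ∧ dz.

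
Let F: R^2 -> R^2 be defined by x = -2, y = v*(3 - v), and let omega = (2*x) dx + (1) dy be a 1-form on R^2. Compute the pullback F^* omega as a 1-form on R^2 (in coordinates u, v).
F^* omega = (3 - 2*v) dv

Using F^*(f dg) = (f ∘ F) d(g ∘ F), substitute each coordinate x_i by F_i(u, v) in f_i, and replace dx_i by d F_i = (∂F_i/∂u) du + (∂F_i/∂v) dv.
  For the x component: f_1(F) = -4; d F_1 = (0) du + (0) dv
  For the y component: f_2(F) = 1; d F_2 = (0) du + (3 - 2*v) dv
Combining and collecting du, dv coefficients:
  coeff of du: 0
  coeff of dv: 3 - 2*v
F^* omega = (3 - 2*v) dv.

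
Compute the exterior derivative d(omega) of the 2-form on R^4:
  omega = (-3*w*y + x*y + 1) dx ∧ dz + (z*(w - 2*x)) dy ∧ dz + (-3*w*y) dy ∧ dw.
d(omega) = (3*w - x - 2*z) dx ∧ dy ∧ dz + (-3*y) dx ∧ dz ∧ dw + (z) dy ∧ dz ∧ dw

For a 2-form omega = sum_{i<j} g_{ij} dx_i ∧ dx_j, the exterior derivative is
  d(omega) = sum_{i<j} d(g_{ij}) ∧ dx_i ∧ dx_j = sum_{i<j, k} (∂g_{ij}/∂x_k) dx_k ∧ dx_i ∧ dx_j.
Expand each term, using dx_k ∧ dx_i ∧ dx_j = sgn(permutation) dx_{(a)} ∧ dx_{(b)} ∧ dx_{(c)} with (a < b < c) sorted:
  d(-3*w*y + x*y + 1) includes (∂/∂y)(-3*w*y + x*y + 1) dy = (-3*w + x) dy, which multiplied by dx ∧ dz gives (3*w - x) dx ∧ dy ∧ dz
  d(-3*w*y + x*y + 1) includes (∂/∂w)(-3*w*y + x*y + 1) dw = (-3*y) dw, which multiplied by dx ∧ dz gives (-3*y) dx ∧ dz ∧ dw
  d(z*(w - 2*x)) includes (∂/∂x)(z*(w - 2*x)) dx = (-2*z) dx, which multiplied by dy ∧ dz gives (-2*z) dx ∧ dy ∧ dz
  d(z*(w - 2*x)) includes (∂/∂w)(z*(w - 2*x)) dw = (z) dw, which multiplied by dy ∧ dz gives (z) dy ∧ dz ∧ dw
Collecting like 3-forms: d(omega) = (3*w - x - 2*z) dx ∧ dy ∧ dz + (-3*y) dx ∧ dz ∧ dw + (z) dy ∧ dz ∧ dw.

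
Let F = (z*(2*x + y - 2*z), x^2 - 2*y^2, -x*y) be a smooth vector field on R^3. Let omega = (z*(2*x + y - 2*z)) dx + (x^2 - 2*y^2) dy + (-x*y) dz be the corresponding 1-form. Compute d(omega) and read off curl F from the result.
d(omega) = (-x) dy ∧ dz + (2*x + 2*y - 4*z) dz ∧ dx + (2*x - z) dx ∧ dy; curl F = (-x, 2*x + 2*y - 4*z, 2*x - z)

d omega = sum_{i<j} (∂f_j/∂x_i - ∂f_i/∂x_j) dx_i ∧ dx_j. Under the identification (dy ∧ dz, dz ∧ dx, dx ∧ dy) ↔ (e_x, e_y, e_z), the coefficients are exactly the components of curl F. Compute:
  ∂R/∂y - ∂Q/∂z = (-x) - (0) = -x
  ∂P/∂z - ∂R/∂x = (2*x + y - 4*z) - (-y) = 2*x + 2*y - 4*z
  ∂Q/∂x - ∂P/∂y = (2*x) - (z) = 2*x - z.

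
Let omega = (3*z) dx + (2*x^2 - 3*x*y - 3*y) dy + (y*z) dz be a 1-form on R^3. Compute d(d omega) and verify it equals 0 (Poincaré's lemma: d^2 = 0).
d(d omega) = 0

Step 1: d omega = sum_{i<j} (∂f_j/∂x_i - ∂f_i/∂x_j) dx_i ∧ dx_j:
  coeff of dx ∧ dy: 4*x - 3*y
  coeff of dx ∧ dz: -3
  coeff of dy ∧ dz: z
Step 2: Apply d again to each 2-form coefficient. The only possible 3-form in R^3 is dx ∧ dy ∧ dz, with coefficient
  ∂(coeff of dy∧dz)/∂x - ∂(coeff of dx∧dz)/∂y + ∂(coeff of dx∧dy)/∂z
  = ∂/∂x (z) - ∂/∂y (-3) + ∂/∂z (4*x - 3*y).
Each of these terms simplifies to sums of mixed partials that cancel in pairs. The result is 0 (by equality of mixed partials for smooth functions — Schwarz / Clairaut).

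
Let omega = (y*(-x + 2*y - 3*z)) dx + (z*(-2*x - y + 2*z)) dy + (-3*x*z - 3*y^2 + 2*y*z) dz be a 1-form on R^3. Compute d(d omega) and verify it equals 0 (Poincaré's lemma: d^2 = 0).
d(d omega) = 0

Step 1: d omega = sum_{i<j} (∂f_j/∂x_i - ∂f_i/∂x_j) dx_i ∧ dx_j:
  coeff of dx ∧ dy: x - 4*y + z
  coeff of dx ∧ dz: 3*y - 3*z
  coeff of dy ∧ dz: 2*x - 5*y - 2*z
Step 2: Apply d again to each 2-form coefficient. The only possible 3-form in R^3 is dx ∧ dy ∧ dz, with coefficient
  ∂(coeff of dy∧dz)/∂x - ∂(coeff of dx∧dz)/∂y + ∂(coeff of dx∧dy)/∂z
  = ∂/∂x (2*x - 5*y - 2*z) - ∂/∂y (3*y - 3*z) + ∂/∂z (x - 4*y + z).
Each of these terms simplifies to sums of mixed partials that cancel in pairs. The result is 0 (by equality of mixed partials for smooth functions — Schwarz / Clairaut).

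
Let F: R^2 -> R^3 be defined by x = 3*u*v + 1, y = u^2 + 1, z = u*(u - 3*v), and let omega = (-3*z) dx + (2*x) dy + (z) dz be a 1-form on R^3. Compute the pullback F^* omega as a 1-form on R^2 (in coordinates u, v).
F^* omega = (2*u*(u^2 - 3*u*v + 18*v^2 + 2)) du + (12*u^2*(-u + 3*v)) dv

Using F^*(f dg) = (f ∘ F) d(g ∘ F), substitute each coordinate x_i by F_i(u, v) in f_i, and replace dx_i by d F_i = (∂F_i/∂u) du + (∂F_i/∂v) dv.
  For the x component: f_1(F) = 3*u*(-u + 3*v); d F_1 = (3*v) du + (3*u) dv
  For the y component: f_2(F) = 6*u*v + 2; d F_2 = (2*u) du + (0) dv
  For the z component: f_3(F) = u*(u - 3*v); d F_3 = (2*u - 3*v) du + (-3*u) dv
Combining and collecting du, dv coefficients:
  coeff of du: 2*u*(u^2 - 3*u*v + 18*v^2 + 2)
  coeff of dv: 12*u^2*(-u + 3*v)
F^* omega = (2*u*(u^2 - 3*u*v + 18*v^2 + 2)) du + (12*u^2*(-u + 3*v)) dv.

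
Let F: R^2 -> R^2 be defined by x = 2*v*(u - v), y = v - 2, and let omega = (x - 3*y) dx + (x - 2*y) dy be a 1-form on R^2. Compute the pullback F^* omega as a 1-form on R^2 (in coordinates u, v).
F^* omega = (2*v*(2*u*v - 2*v^2 - 3*v + 6)) du + (4*u^2*v - 12*u*v^2 - 4*u*v + 12*u + 8*v^3 + 10*v^2 - 26*v + 4) dv

Using F^*(f dg) = (f ∘ F) d(g ∘ F), substitute each coordinate x_i by F_i(u, v) in f_i, and replace dx_i by d F_i = (∂F_i/∂u) du + (∂F_i/∂v) dv.
  For the x component: f_1(F) = 2*u*v - 2*v^2 - 3*v + 6; d F_1 = (2*v) du + (2*u - 4*v) dv
  For the y component: f_2(F) = 2*u*v - 2*v^2 - 2*v + 4; d F_2 = (0) du + (1) dv
Combining and collecting du, dv coefficients:
  coeff of du: 2*v*(2*u*v - 2*v^2 - 3*v + 6)
  coeff of dv: 4*u^2*v - 12*u*v^2 - 4*u*v + 12*u + 8*v^3 + 10*v^2 - 26*v + 4
F^* omega = (2*v*(2*u*v - 2*v^2 - 3*v + 6)) du + (4*u^2*v - 12*u*v^2 - 4*u*v + 12*u + 8*v^3 + 10*v^2 - 26*v + 4) dv.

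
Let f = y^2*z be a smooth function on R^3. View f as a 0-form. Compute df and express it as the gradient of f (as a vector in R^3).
df = (0) dx + (2*y*z) dy + (y^2) dz; grad f = (0, 2*y*z, y^2)

For a 0-form f, d f = (∂f/∂x) dx + (∂f/∂y) dy + (∂f/∂z) dz. The components of the vector representation are exactly the entries of grad f in Cartesian coordinates:
  ∂f/∂x = 0
  ∂f/∂y = 2*y*z
  ∂f/∂z = y^2.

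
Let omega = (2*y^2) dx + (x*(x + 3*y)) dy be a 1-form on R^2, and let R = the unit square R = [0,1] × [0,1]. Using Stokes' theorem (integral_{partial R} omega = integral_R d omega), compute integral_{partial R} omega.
integral_(partial R) omega = 1/2

Stokes: integral_partial_R omega = integral_R d omega with d omega = (∂Q/∂x - ∂P/∂y) dx ∧ dy.
  ∂Q/∂x = 2*x + 3*y
  ∂P/∂y = 4*y
  integrand = ∂Q/∂x - ∂P/∂y = 2*x - y.
Integrating over R: integral_0^1 integral_0^1 (2*x - y) dx dy = 1/2.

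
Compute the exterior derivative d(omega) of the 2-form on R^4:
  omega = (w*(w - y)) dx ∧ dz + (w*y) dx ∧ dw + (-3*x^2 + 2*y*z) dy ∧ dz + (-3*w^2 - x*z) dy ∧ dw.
d(omega) = (w - 6*x) dx ∧ dy ∧ dz + (2*w - y) dx ∧ dz ∧ dw + (-w - z) dx ∧ dy ∧ dw + (x) dy ∧ dz ∧ dw

For a 2-form omega = sum_{i<j} g_{ij} dx_i ∧ dx_j, the exterior derivative is
  d(omega) = sum_{i<j} d(g_{ij}) ∧ dx_i ∧ dx_j = sum_{i<j, k} (∂g_{ij}/∂x_k) dx_k ∧ dx_i ∧ dx_j.
Expand each term, using dx_k ∧ dx_i ∧ dx_j = sgn(permutation) dx_{(a)} ∧ dx_{(b)} ∧ dx_{(c)} with (a < b < c) sorted:
  d(w*(w - y)) includes (∂/∂y)(w*(w - y)) dy = (-w) dy, which multiplied by dx ∧ dz gives (w) dx ∧ dy ∧ dz
  d(w*(w - y)) includes (∂/∂w)(w*(w - y)) dw = (2*w - y) dw, which multiplied by dx ∧ dz gives (2*w - y) dx ∧ dz ∧ dw
  d(w*y) includes (∂/∂y)(w*y) dy = (w) dy, which multiplied by dx ∧ dw gives (-w) dx ∧ dy ∧ dw
  d(-3*x^2 + 2*y*z) includes (∂/∂x)(-3*x^2 + 2*y*z) dx = (-6*x) dx, which multiplied by dy ∧ dz gives (-6*x) dx ∧ dy ∧ dz
  d(-3*w^2 - x*z) includes (∂/∂x)(-3*w^2 - x*z) dx = (-z) dx, which multiplied by dy ∧ dw gives (-z) dx ∧ dy ∧ dw
  d(-3*w^2 - x*z) includes (∂/∂z)(-3*w^2 - x*z) dz = (-x) dz, which multiplied by dy ∧ dw gives (x) dy ∧ dz ∧ dw
Collecting like 3-forms: d(omega) = (w - 6*x) dx ∧ dy ∧ dz + (2*w - y) dx ∧ dz ∧ dw + (-w - z) dx ∧ dy ∧ dw + (x) dy ∧ dz ∧ dw.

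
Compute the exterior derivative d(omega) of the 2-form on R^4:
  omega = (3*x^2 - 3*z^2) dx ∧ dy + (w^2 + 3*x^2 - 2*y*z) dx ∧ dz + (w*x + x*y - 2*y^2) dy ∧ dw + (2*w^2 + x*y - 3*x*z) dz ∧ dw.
d(omega) = (-4*z) dx ∧ dy ∧ dz + (2*w + y - 3*z) dx ∧ dz ∧ dw + (w + y) dx ∧ dy ∧ dw + (x) dy ∧ dz ∧ dw

For a 2-form omega = sum_{i<j} g_{ij} dx_i ∧ dx_j, the exterior derivative is
  d(omega) = sum_{i<j} d(g_{ij}) ∧ dx_i ∧ dx_j = sum_{i<j, k} (∂g_{ij}/∂x_k) dx_k ∧ dx_i ∧ dx_j.
Expand each term, using dx_k ∧ dx_i ∧ dx_j = sgn(permutation) dx_{(a)} ∧ dx_{(b)} ∧ dx_{(c)} with (a < b < c) sorted:
  d(3*x^2 - 3*z^2) includes (∂/∂z)(3*x^2 - 3*z^2) dz = (-6*z) dz, which multiplied by dx ∧ dy gives (-6*z) dx ∧ dy ∧ dz
  d(w^2 + 3*x^2 - 2*y*z) includes (∂/∂y)(w^2 + 3*x^2 - 2*y*z) dy = (-2*z) dy, which multiplied by dx ∧ dz gives (2*z) dx ∧ dy ∧ dz
  d(w^2 + 3*x^2 - 2*y*z) includes (∂/∂w)(w^2 + 3*x^2 - 2*y*z) dw = (2*w) dw, which multiplied by dx ∧ dz gives (2*w) dx ∧ dz ∧ dw
  d(w*x + x*y - 2*y^2) includes (∂/∂x)(w*x + x*y - 2*y^2) dx = (w + y) dx, which multiplied by dy ∧ dw gives (w + y) dx ∧ dy ∧ dw
  d(2*w^2 + x*y - 3*x*z) includes (∂/∂x)(2*w^2 + x*y - 3*x*z) dx = (y - 3*z) dx, which multiplied by dz ∧ dw gives (y - 3*z) dx ∧ dz ∧ dw
  d(2*w^2 + x*y - 3*x*z) includes (∂/∂y)(2*w^2 + x*y - 3*x*z) dy = (x) dy, which multiplied by dz ∧ dw gives (x) dy ∧ dz ∧ dw
Collecting like 3-forms: d(omega) = (-4*z) dx ∧ dy ∧ dz + (2*w + y - 3*z) dx ∧ dz ∧ dw + (w + y) dx ∧ dy ∧ dw + (x) dy ∧ dz ∧ dw.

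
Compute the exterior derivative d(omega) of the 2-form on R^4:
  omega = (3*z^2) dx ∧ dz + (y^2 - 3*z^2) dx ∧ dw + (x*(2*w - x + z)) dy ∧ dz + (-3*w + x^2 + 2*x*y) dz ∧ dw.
d(omega) = (-2*y) dx ∧ dy ∧ dw + (2*x + 2*y + 6*z) dx ∧ dz ∧ dw + (2*w - 2*x + z) dx ∧ dy ∧ dz + (4*x) dy ∧ dz ∧ dw

For a 2-form omega = sum_{i<j} g_{ij} dx_i ∧ dx_j, the exterior derivative is
  d(omega) = sum_{i<j} d(g_{ij}) ∧ dx_i ∧ dx_j = sum_{i<j, k} (∂g_{ij}/∂x_k) dx_k ∧ dx_i ∧ dx_j.
Expand each term, using dx_k ∧ dx_i ∧ dx_j = sgn(permutation) dx_{(a)} ∧ dx_{(b)} ∧ dx_{(c)} with (a < b < c) sorted:
  d(y^2 - 3*z^2) includes (∂/∂y)(y^2 - 3*z^2) dy = (2*y) dy, which multiplied by dx ∧ dw gives (-2*y) dx ∧ dy ∧ dw
  d(y^2 - 3*z^2) includes (∂/∂z)(y^2 - 3*z^2) dz = (-6*z) dz, which multiplied by dx ∧ dw gives (6*z) dx ∧ dz ∧ dw
  d(x*(2*w - x + z)) includes (∂/∂x)(x*(2*w - x + z)) dx = (2*w - 2*x + z) dx, which multiplied by dy ∧ dz gives (2*w - 2*x + z) dx ∧ dy ∧ dz
  d(x*(2*w - x + z)) includes (∂/∂w)(x*(2*w - x + z)) dw = (2*x) dw, which multiplied by dy ∧ dz gives (2*x) dy ∧ dz ∧ dw
  d(-3*w + x^2 + 2*x*y) includes (∂/∂x)(-3*w + x^2 + 2*x*y) dx = (2*x + 2*y) dx, which multiplied by dz ∧ dw gives (2*x + 2*y) dx ∧ dz ∧ dw
  d(-3*w + x^2 + 2*x*y) includes (∂/∂y)(-3*w + x^2 + 2*x*y) dy = (2*x) dy, which multiplied by dz ∧ dw gives (2*x) dy ∧ dz ∧ dw
Collecting like 3-forms: d(omega) = (-2*y) dx ∧ dy ∧ dw + (2*x + 2*y + 6*z) dx ∧ dz ∧ dw + (2*w - 2*x + z) dx ∧ dy ∧ dz + (4*x) dy ∧ dz ∧ dw.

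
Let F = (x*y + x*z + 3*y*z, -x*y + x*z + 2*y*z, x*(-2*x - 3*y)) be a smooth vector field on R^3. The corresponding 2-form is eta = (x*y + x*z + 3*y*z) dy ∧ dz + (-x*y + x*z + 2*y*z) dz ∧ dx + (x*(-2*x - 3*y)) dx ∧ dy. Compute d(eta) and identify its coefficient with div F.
d(eta) = (-x + y + 3*z) dx ∧ dy ∧ dz; div F = -x + y + 3*z

For a 2-form in R^3 of the form above, applying d gives a 3-form with coefficient ∂P/∂x + ∂Q/∂y + ∂R/∂z:
  ∂P/∂x = y + z
  ∂Q/∂y = -x + 2*z
  ∂R/∂z = 0
Sum = -x + y + 3*z, which is exactly div F.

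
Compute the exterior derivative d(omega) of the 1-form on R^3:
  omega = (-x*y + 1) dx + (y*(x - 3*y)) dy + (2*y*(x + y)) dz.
d(omega) = (x + y) dx ∧ dy + (2*y) dx ∧ dz + (2*x + 4*y) dy ∧ dz

For a 1-form omega = sum_i f_i dx_i, the exterior derivative is
  d(omega) = sum_{i < j} (∂f_j/∂x_i - ∂f_i/∂x_j) dx_i ∧ dx_j.
  coefficient of dx ∧ dy: ∂f_2/∂x - ∂f_1/∂y = ∂(y*(x - 3*y))/∂x - ∂(-x*y + 1)/∂y = x + y
  coefficient of dx ∧ dz: ∂f_3/∂x - ∂f_1/∂z = ∂(2*y*(x + y))/∂x - ∂(-x*y + 1)/∂z = 2*y
  coefficient of dy ∧ dz: ∂f_3/∂y - ∂f_2/∂z = ∂(2*y*(x + y))/∂y - ∂(y*(x - 3*y))/∂z = 2*x + 4*y
Assembling: d(omega) = (x + y) dx ∧ dy + (2*y) dx ∧ dz + (2*x + 4*y) dy ∧ dz.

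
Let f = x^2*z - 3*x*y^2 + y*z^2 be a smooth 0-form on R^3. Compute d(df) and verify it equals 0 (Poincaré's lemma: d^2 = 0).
d(df) = 0

Step 1: df = sum_i (∂f/∂x_i) dx_i = (2*x*z - 3*y^2) dx + (-6*x*y + z^2) dy + (x^2 + 2*y*z) dz.
Step 2: Apply d again. Using the 1-form formula, the coefficient of dx ∧ dy in d(df) is ∂^2 f/∂x ∂y - ∂^2 f/∂y ∂x = (-6*y) - (-6*y) = 0 (equality of mixed partials for smooth f).
Similarly for dx ∧ dz and dy ∧ dz — all coefficients vanish. So d(df) = 0.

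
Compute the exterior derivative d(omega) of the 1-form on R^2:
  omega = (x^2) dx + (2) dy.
d(omega) = 0

For a 1-form omega = sum_i f_i dx_i, the exterior derivative is
  d(omega) = sum_{i < j} (∂f_j/∂x_i - ∂f_i/∂x_j) dx_i ∧ dx_j.

Assembling: d(omega) = 0.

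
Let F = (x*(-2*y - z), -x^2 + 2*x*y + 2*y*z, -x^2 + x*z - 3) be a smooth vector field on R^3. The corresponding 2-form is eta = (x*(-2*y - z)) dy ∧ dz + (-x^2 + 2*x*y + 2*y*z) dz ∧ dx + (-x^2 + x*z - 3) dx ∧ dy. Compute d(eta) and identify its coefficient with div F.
d(eta) = (3*x - 2*y + z) dx ∧ dy ∧ dz; div F = 3*x - 2*y + z

For a 2-form in R^3 of the form above, applying d gives a 3-form with coefficient ∂P/∂x + ∂Q/∂y + ∂R/∂z:
  ∂P/∂x = -2*y - z
  ∂Q/∂y = 2*x + 2*z
  ∂R/∂z = x
Sum = 3*x - 2*y + z, which is exactly div F.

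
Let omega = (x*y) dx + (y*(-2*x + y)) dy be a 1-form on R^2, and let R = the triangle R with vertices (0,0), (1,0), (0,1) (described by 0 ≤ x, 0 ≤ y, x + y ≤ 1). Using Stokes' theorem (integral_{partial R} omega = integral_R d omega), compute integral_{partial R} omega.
integral_(partial R) omega = -1/2

Stokes: integral_partial_R omega = integral_R d omega with d omega = (∂Q/∂x - ∂P/∂y) dx ∧ dy.
  ∂Q/∂x = -2*y
  ∂P/∂y = x
  integrand = ∂Q/∂x - ∂P/∂y = -x - 2*y.
Integrating over R: integral_0^1 integral_0^{1-x} (-x - 2*y) dy dx = -1/2.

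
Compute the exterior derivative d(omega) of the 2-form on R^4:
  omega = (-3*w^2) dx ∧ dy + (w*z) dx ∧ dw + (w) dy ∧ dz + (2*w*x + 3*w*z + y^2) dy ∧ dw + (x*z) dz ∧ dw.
d(omega) = (-4*w) dx ∧ dy ∧ dw + (-w + z) dx ∧ dz ∧ dw + (1 - 3*w) dy ∧ dz ∧ dw

For a 2-form omega = sum_{i<j} g_{ij} dx_i ∧ dx_j, the exterior derivative is
  d(omega) = sum_{i<j} d(g_{ij}) ∧ dx_i ∧ dx_j = sum_{i<j, k} (∂g_{ij}/∂x_k) dx_k ∧ dx_i ∧ dx_j.
Expand each term, using dx_k ∧ dx_i ∧ dx_j = sgn(permutation) dx_{(a)} ∧ dx_{(b)} ∧ dx_{(c)} with (a < b < c) sorted:
  d(-3*w^2) includes (∂/∂w)(-3*w^2) dw = (-6*w) dw, which multiplied by dx ∧ dy gives (-6*w) dx ∧ dy ∧ dw
  d(w*z) includes (∂/∂z)(w*z) dz = (w) dz, which multiplied by dx ∧ dw gives (-w) dx ∧ dz ∧ dw
  d(w) includes (∂/∂w)(w) dw = (1) dw, which multiplied by dy ∧ dz gives (1) dy ∧ dz ∧ dw
  d(2*w*x + 3*w*z + y^2) includes (∂/∂x)(2*w*x + 3*w*z + y^2) dx = (2*w) dx, which multiplied by dy ∧ dw gives (2*w) dx ∧ dy ∧ dw
  d(2*w*x + 3*w*z + y^2) includes (∂/∂z)(2*w*x + 3*w*z + y^2) dz = (3*w) dz, which multiplied by dy ∧ dw gives (-3*w) dy ∧ dz ∧ dw
  d(x*z) includes (∂/∂x)(x*z) dx = (z) dx, which multiplied by dz ∧ dw gives (z) dx ∧ dz ∧ dw
Collecting like 3-forms: d(omega) = (-4*w) dx ∧ dy ∧ dw + (-w + z) dx ∧ dz ∧ dw + (1 - 3*w) dy ∧ dz ∧ dw.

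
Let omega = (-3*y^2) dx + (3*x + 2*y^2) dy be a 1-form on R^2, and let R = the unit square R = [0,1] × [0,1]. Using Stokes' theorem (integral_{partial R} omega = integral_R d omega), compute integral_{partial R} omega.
integral_(partial R) omega = 6

Stokes: integral_partial_R omega = integral_R d omega with d omega = (∂Q/∂x - ∂P/∂y) dx ∧ dy.
  ∂Q/∂x = 3
  ∂P/∂y = -6*y
  integrand = ∂Q/∂x - ∂P/∂y = 6*y + 3.
Integrating over R: integral_0^1 integral_0^1 (6*y + 3) dx dy = 6.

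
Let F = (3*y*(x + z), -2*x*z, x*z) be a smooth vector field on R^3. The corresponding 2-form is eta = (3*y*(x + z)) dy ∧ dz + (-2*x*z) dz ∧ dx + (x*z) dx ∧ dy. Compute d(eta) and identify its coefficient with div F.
d(eta) = (x + 3*y) dx ∧ dy ∧ dz; div F = x + 3*y

For a 2-form in R^3 of the form above, applying d gives a 3-form with coefficient ∂P/∂x + ∂Q/∂y + ∂R/∂z:
  ∂P/∂x = 3*y
  ∂Q/∂y = 0
  ∂R/∂z = x
Sum = x + 3*y, which is exactly div F.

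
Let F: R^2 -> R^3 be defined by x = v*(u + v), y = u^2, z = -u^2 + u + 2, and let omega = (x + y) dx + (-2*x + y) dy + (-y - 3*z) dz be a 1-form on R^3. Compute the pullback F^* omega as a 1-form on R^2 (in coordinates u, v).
F^* omega = (-2*u^3 - 3*u^2*v + 8*u^2 - 3*u*v^2 + 9*u + v^3 - 6) du + (u^3 + 3*u^2*v + 3*u*v^2 + 2*v^3) dv

Using F^*(f dg) = (f ∘ F) d(g ∘ F), substitute each coordinate x_i by F_i(u, v) in f_i, and replace dx_i by d F_i = (∂F_i/∂u) du + (∂F_i/∂v) dv.
  For the x component: f_1(F) = u^2 + u*v + v^2; d F_1 = (v) du + (u + 2*v) dv
  For the y component: f_2(F) = u^2 - 2*u*v - 2*v^2; d F_2 = (2*u) du + (0) dv
  For the z component: f_3(F) = 2*u^2 - 3*u - 6; d F_3 = (1 - 2*u) du + (0) dv
Combining and collecting du, dv coefficients:
  coeff of du: -2*u^3 - 3*u^2*v + 8*u^2 - 3*u*v^2 + 9*u + v^3 - 6
  coeff of dv: u^3 + 3*u^2*v + 3*u*v^2 + 2*v^3
F^* omega = (-2*u^3 - 3*u^2*v + 8*u^2 - 3*u*v^2 + 9*u + v^3 - 6) du + (u^3 + 3*u^2*v + 3*u*v^2 + 2*v^3) dv.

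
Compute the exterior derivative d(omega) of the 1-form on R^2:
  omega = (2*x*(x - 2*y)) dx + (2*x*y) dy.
d(omega) = (4*x + 2*y) dx ∧ dy

For a 1-form omega = sum_i f_i dx_i, the exterior derivative is
  d(omega) = sum_{i < j} (∂f_j/∂x_i - ∂f_i/∂x_j) dx_i ∧ dx_j.
  coefficient of dx ∧ dy: ∂f_2/∂x - ∂f_1/∂y = ∂(2*x*y)/∂x - ∂(2*x*(x - 2*y))/∂y = 4*x + 2*y
Assembling: d(omega) = (4*x + 2*y) dx ∧ dy.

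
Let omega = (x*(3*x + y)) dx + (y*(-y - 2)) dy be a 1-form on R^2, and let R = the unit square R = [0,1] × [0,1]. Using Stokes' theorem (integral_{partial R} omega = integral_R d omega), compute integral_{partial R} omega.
integral_(partial R) omega = -1/2

Stokes: integral_partial_R omega = integral_R d omega with d omega = (∂Q/∂x - ∂P/∂y) dx ∧ dy.
  ∂Q/∂x = 0
  ∂P/∂y = x
  integrand = ∂Q/∂x - ∂P/∂y = -x.
Integrating over R: integral_0^1 integral_0^1 (-x) dx dy = -1/2.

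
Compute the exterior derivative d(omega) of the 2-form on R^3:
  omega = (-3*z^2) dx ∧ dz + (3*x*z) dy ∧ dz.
d(omega) = (3*z) dx ∧ dy ∧ dz

For a 2-form omega = sum_{i<j} g_{ij} dx_i ∧ dx_j, the exterior derivative is
  d(omega) = sum_{i<j} d(g_{ij}) ∧ dx_i ∧ dx_j = sum_{i<j, k} (∂g_{ij}/∂x_k) dx_k ∧ dx_i ∧ dx_j.
Expand each term, using dx_k ∧ dx_i ∧ dx_j = sgn(permutation) dx_{(a)} ∧ dx_{(b)} ∧ dx_{(c)} with (a < b < c) sorted:
  d(3*x*z) includes (∂/∂x)(3*x*z) dx = (3*z) dx, which multiplied by dy ∧ dz gives (3*z) dx ∧ dy ∧ dz
Collecting like 3-forms: d(omega) = (3*z) dx ∧ dy ∧ dz.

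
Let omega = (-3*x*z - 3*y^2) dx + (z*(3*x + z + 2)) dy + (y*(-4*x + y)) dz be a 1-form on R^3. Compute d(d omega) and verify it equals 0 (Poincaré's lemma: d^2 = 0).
d(d omega) = 0

Step 1: d omega = sum_{i<j} (∂f_j/∂x_i - ∂f_i/∂x_j) dx_i ∧ dx_j:
  coeff of dx ∧ dy: 6*y + 3*z
  coeff of dx ∧ dz: 3*x - 4*y
  coeff of dy ∧ dz: -7*x + 2*y - 2*z - 2
Step 2: Apply d again to each 2-form coefficient. The only possible 3-form in R^3 is dx ∧ dy ∧ dz, with coefficient
  ∂(coeff of dy∧dz)/∂x - ∂(coeff of dx∧dz)/∂y + ∂(coeff of dx∧dy)/∂z
  = ∂/∂x (-7*x + 2*y - 2*z - 2) - ∂/∂y (3*x - 4*y) + ∂/∂z (6*y + 3*z).
Each of these terms simplifies to sums of mixed partials that cancel in pairs. The result is 0 (by equality of mixed partials for smooth functions — Schwarz / Clairaut).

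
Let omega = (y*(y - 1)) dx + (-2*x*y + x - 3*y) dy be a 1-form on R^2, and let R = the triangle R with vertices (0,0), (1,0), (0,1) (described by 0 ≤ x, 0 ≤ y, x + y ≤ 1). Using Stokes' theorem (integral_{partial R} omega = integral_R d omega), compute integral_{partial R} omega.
integral_(partial R) omega = 1/3

Stokes: integral_partial_R omega = integral_R d omega with d omega = (∂Q/∂x - ∂P/∂y) dx ∧ dy.
  ∂Q/∂x = 1 - 2*y
  ∂P/∂y = 2*y - 1
  integrand = ∂Q/∂x - ∂P/∂y = 2 - 4*y.
Integrating over R: integral_0^1 integral_0^{1-x} (2 - 4*y) dy dx = 1/3.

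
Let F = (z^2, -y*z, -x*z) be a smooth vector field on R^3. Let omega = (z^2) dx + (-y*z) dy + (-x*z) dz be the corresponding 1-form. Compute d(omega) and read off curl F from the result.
d(omega) = (y) dy ∧ dz + (3*z) dz ∧ dx + (0) dx ∧ dy; curl F = (y, 3*z, 0)

d omega = sum_{i<j} (∂f_j/∂x_i - ∂f_i/∂x_j) dx_i ∧ dx_j. Under the identification (dy ∧ dz, dz ∧ dx, dx ∧ dy) ↔ (e_x, e_y, e_z), the coefficients are exactly the components of curl F. Compute:
  ∂R/∂y - ∂Q/∂z = (0) - (-y) = y
  ∂P/∂z - ∂R/∂x = (2*z) - (-z) = 3*z
  ∂Q/∂x - ∂P/∂y = (0) - (0) = 0.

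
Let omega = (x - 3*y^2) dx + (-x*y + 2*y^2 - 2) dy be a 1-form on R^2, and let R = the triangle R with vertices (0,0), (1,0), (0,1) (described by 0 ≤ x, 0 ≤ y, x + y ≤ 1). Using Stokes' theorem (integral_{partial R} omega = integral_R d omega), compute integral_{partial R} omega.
integral_(partial R) omega = 5/6

Stokes: integral_partial_R omega = integral_R d omega with d omega = (∂Q/∂x - ∂P/∂y) dx ∧ dy.
  ∂Q/∂x = -y
  ∂P/∂y = -6*y
  integrand = ∂Q/∂x - ∂P/∂y = 5*y.
Integrating over R: integral_0^1 integral_0^{1-x} (5*y) dy dx = 5/6.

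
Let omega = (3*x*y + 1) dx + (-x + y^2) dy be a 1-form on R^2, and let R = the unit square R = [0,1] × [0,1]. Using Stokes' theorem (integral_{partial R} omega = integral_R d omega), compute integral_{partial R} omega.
integral_(partial R) omega = -5/2

Stokes: integral_partial_R omega = integral_R d omega with d omega = (∂Q/∂x - ∂P/∂y) dx ∧ dy.
  ∂Q/∂x = -1
  ∂P/∂y = 3*x
  integrand = ∂Q/∂x - ∂P/∂y = -3*x - 1.
Integrating over R: integral_0^1 integral_0^1 (-3*x - 1) dx dy = -5/2.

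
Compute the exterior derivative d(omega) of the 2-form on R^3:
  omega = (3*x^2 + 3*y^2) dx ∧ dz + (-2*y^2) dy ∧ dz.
d(omega) = (-6*y) dx ∧ dy ∧ dz

For a 2-form omega = sum_{i<j} g_{ij} dx_i ∧ dx_j, the exterior derivative is
  d(omega) = sum_{i<j} d(g_{ij}) ∧ dx_i ∧ dx_j = sum_{i<j, k} (∂g_{ij}/∂x_k) dx_k ∧ dx_i ∧ dx_j.
Expand each term, using dx_k ∧ dx_i ∧ dx_j = sgn(permutation) dx_{(a)} ∧ dx_{(b)} ∧ dx_{(c)} with (a < b < c) sorted:
  d(3*x^2 + 3*y^2) includes (∂/∂y)(3*x^2 + 3*y^2) dy = (6*y) dy, which multiplied by dx ∧ dz gives (-6*y) dx ∧ dy ∧ dz
Collecting like 3-forms: d(omega) = (-6*y) dx ∧ dy ∧ dz.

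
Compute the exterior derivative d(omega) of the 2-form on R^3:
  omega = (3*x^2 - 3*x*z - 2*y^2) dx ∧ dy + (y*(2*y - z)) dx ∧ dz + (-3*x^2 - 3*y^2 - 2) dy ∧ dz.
d(omega) = (-9*x - 4*y + z) dx ∧ dy ∧ dz

For a 2-form omega = sum_{i<j} g_{ij} dx_i ∧ dx_j, the exterior derivative is
  d(omega) = sum_{i<j} d(g_{ij}) ∧ dx_i ∧ dx_j = sum_{i<j, k} (∂g_{ij}/∂x_k) dx_k ∧ dx_i ∧ dx_j.
Expand each term, using dx_k ∧ dx_i ∧ dx_j = sgn(permutation) dx_{(a)} ∧ dx_{(b)} ∧ dx_{(c)} with (a < b < c) sorted:
  d(3*x^2 - 3*x*z - 2*y^2) includes (∂/∂z)(3*x^2 - 3*x*z - 2*y^2) dz = (-3*x) dz, which multiplied by dx ∧ dy gives (-3*x) dx ∧ dy ∧ dz
  d(y*(2*y - z)) includes (∂/∂y)(y*(2*y - z)) dy = (4*y - z) dy, which multiplied by dx ∧ dz gives (-4*y + z) dx ∧ dy ∧ dz
  d(-3*x^2 - 3*y^2 - 2) includes (∂/∂x)(-3*x^2 - 3*y^2 - 2) dx = (-6*x) dx, which multiplied by dy ∧ dz gives (-6*x) dx ∧ dy ∧ dz
Collecting like 3-forms: d(omega) = (-9*x - 4*y + z) dx ∧ dy ∧ dz.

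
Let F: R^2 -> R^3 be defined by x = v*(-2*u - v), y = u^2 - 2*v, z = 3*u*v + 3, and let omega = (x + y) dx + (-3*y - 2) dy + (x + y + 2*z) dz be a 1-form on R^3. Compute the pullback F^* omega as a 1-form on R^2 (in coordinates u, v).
F^* omega = (-6*u^3 + u^2*v + 16*u*v^2 + 12*u*v - 4*u - v^3 - 2*v^2 + 18*v) du + (u^3 + 14*u^2*v + 6*u^2 + 3*u*v^2 - 2*u*v + 18*u + 2*v^3 + 4*v^2 - 12*v + 4) dv

Using F^*(f dg) = (f ∘ F) d(g ∘ F), substitute each coordinate x_i by F_i(u, v) in f_i, and replace dx_i by d F_i = (∂F_i/∂u) du + (∂F_i/∂v) dv.
  For the x component: f_1(F) = u^2 - 2*u*v - v^2 - 2*v; d F_1 = (-2*v) du + (-2*u - 2*v) dv
  For the y component: f_2(F) = -3*u^2 + 6*v - 2; d F_2 = (2*u) du + (-2) dv
  For the z component: f_3(F) = u^2 + 4*u*v - v^2 - 2*v + 6; d F_3 = (3*v) du + (3*u) dv
Combining and collecting du, dv coefficients:
  coeff of du: -6*u^3 + u^2*v + 16*u*v^2 + 12*u*v - 4*u - v^3 - 2*v^2 + 18*v
  coeff of dv: u^3 + 14*u^2*v + 6*u^2 + 3*u*v^2 - 2*u*v + 18*u + 2*v^3 + 4*v^2 - 12*v + 4
F^* omega = (-6*u^3 + u^2*v + 16*u*v^2 + 12*u*v - 4*u - v^3 - 2*v^2 + 18*v) du + (u^3 + 14*u^2*v + 6*u^2 + 3*u*v^2 - 2*u*v + 18*u + 2*v^3 + 4*v^2 - 12*v + 4) dv.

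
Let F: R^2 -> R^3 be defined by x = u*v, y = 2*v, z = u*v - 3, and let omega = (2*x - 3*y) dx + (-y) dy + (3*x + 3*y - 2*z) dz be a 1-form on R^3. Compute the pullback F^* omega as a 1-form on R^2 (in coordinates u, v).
F^* omega = (3*v*(u*v + 2)) du + (3*u^2*v + 6*u - 4*v) dv

Using F^*(f dg) = (f ∘ F) d(g ∘ F), substitute each coordinate x_i by F_i(u, v) in f_i, and replace dx_i by d F_i = (∂F_i/∂u) du + (∂F_i/∂v) dv.
  For the x component: f_1(F) = 2*v*(u - 3); d F_1 = (v) du + (u) dv
  For the y component: f_2(F) = -2*v; d F_2 = (0) du + (2) dv
  For the z component: f_3(F) = u*v + 6*v + 6; d F_3 = (v) du + (u) dv
Combining and collecting du, dv coefficients:
  coeff of du: 3*v*(u*v + 2)
  coeff of dv: 3*u^2*v + 6*u - 4*v
F^* omega = (3*v*(u*v + 2)) du + (3*u^2*v + 6*u - 4*v) dv.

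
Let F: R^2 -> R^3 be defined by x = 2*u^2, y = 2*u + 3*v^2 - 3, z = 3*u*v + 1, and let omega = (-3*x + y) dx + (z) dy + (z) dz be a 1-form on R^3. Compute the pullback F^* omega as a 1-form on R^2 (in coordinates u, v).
F^* omega = (-24*u^3 + 8*u^2 + 21*u*v^2 + 6*u*v - 12*u + 3*v + 2) du + (9*u^2*v + 18*u*v^2 + 3*u + 6*v) dv

Using F^*(f dg) = (f ∘ F) d(g ∘ F), substitute each coordinate x_i by F_i(u, v) in f_i, and replace dx_i by d F_i = (∂F_i/∂u) du + (∂F_i/∂v) dv.
  For the x component: f_1(F) = -6*u^2 + 2*u + 3*v^2 - 3; d F_1 = (4*u) du + (0) dv
  For the y component: f_2(F) = 3*u*v + 1; d F_2 = (2) du + (6*v) dv
  For the z component: f_3(F) = 3*u*v + 1; d F_3 = (3*v) du + (3*u) dv
Combining and collecting du, dv coefficients:
  coeff of du: -24*u^3 + 8*u^2 + 21*u*v^2 + 6*u*v - 12*u + 3*v + 2
  coeff of dv: 9*u^2*v + 18*u*v^2 + 3*u + 6*v
F^* omega = (-24*u^3 + 8*u^2 + 21*u*v^2 + 6*u*v - 12*u + 3*v + 2) du + (9*u^2*v + 18*u*v^2 + 3*u + 6*v) dv.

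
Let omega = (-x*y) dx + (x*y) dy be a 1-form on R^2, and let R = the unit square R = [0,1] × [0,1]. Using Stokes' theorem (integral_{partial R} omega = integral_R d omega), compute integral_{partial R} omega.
integral_(partial R) omega = 1

Stokes: integral_partial_R omega = integral_R d omega with d omega = (∂Q/∂x - ∂P/∂y) dx ∧ dy.
  ∂Q/∂x = y
  ∂P/∂y = -x
  integrand = ∂Q/∂x - ∂P/∂y = x + y.
Integrating over R: integral_0^1 integral_0^1 (x + y) dx dy = 1.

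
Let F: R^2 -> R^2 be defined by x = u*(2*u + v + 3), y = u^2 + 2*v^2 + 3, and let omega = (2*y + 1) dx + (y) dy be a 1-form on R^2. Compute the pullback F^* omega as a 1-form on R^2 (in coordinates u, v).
F^* omega = (10*u^3 + 2*u^2*v + 6*u^2 + 20*u*v^2 + 34*u + 4*v^3 + 12*v^2 + 7*v + 21) du + (2*u^3 + 4*u^2*v + 4*u*v^2 + 7*u + 8*v^3 + 12*v) dv

Using F^*(f dg) = (f ∘ F) d(g ∘ F), substitute each coordinate x_i by F_i(u, v) in f_i, and replace dx_i by d F_i = (∂F_i/∂u) du + (∂F_i/∂v) dv.
  For the x component: f_1(F) = 2*u^2 + 4*v^2 + 7; d F_1 = (4*u + v + 3) du + (u) dv
  For the y component: f_2(F) = u^2 + 2*v^2 + 3; d F_2 = (2*u) du + (4*v) dv
Combining and collecting du, dv coefficients:
  coeff of du: 10*u^3 + 2*u^2*v + 6*u^2 + 20*u*v^2 + 34*u + 4*v^3 + 12*v^2 + 7*v + 21
  coeff of dv: 2*u^3 + 4*u^2*v + 4*u*v^2 + 7*u + 8*v^3 + 12*v
F^* omega = (10*u^3 + 2*u^2*v + 6*u^2 + 20*u*v^2 + 34*u + 4*v^3 + 12*v^2 + 7*v + 21) du + (2*u^3 + 4*u^2*v + 4*u*v^2 + 7*u + 8*v^3 + 12*v) dv.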